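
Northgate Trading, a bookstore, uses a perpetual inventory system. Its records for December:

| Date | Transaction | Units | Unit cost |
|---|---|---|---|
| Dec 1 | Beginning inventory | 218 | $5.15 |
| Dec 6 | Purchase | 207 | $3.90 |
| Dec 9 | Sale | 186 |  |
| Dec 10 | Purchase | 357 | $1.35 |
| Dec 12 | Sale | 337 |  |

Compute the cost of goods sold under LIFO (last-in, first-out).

COGS = $1,180.35

Dec 9, 186 sold [LIFO — newest first]: 186 @ $3.90 = $725.40
Dec 12, 337 sold [LIFO — newest first]: 337 @ $1.35 = $454.95
Total COGS = $725.40 + $454.95 = $1,180.35
Ending inventory: 218 @ $5.15 + 21 @ $3.90 + 20 @ $1.35 = $1,231.60
Check: goods available $2,411.95 = COGS $1,180.35 + ending $1,231.60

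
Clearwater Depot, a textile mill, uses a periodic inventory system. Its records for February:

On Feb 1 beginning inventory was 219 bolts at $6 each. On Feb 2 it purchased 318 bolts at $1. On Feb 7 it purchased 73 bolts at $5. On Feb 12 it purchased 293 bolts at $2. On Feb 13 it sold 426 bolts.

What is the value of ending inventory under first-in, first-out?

Feb 13, 426 sold [FIFO — oldest first]: 219 @ $6 + 207 @ $1 = $1,521
Ending inventory: 111 @ $1 + 73 @ $5 + 293 @ $2 = $1,062

Ending inventory = $1,062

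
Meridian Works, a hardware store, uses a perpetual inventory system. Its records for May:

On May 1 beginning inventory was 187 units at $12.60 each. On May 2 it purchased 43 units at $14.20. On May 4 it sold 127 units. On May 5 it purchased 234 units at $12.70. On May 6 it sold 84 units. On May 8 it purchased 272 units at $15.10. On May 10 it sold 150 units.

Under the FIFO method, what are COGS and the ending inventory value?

May 4, 127 sold [FIFO — oldest first]: 127 @ $12.60 = $1,600.20
May 6, 84 sold [FIFO — oldest first]: 60 @ $12.60 + 24 @ $14.20 = $1,096.80
May 10, 150 sold [FIFO — oldest first]: 19 @ $14.20 + 131 @ $12.70 = $1,933.50
Total COGS = $1,600.20 + $1,096.80 + $1,933.50 = $4,630.50
Ending inventory: 103 @ $12.70 + 272 @ $15.10 = $5,415.30
Check: goods available $10,045.80 = COGS $4,630.50 + ending $5,415.30

COGS = $4,630.50; ending inventory = $5,415.30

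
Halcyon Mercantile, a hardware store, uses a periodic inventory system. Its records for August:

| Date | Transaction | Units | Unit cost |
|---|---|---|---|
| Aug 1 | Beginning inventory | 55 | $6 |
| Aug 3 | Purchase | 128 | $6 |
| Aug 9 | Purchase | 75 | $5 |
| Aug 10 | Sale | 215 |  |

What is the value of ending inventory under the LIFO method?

Aug 10, 215 sold [LIFO — newest first]: 75 @ $5 + 128 @ $6 + 12 @ $6 = $1,215
Ending inventory: 43 @ $6 = $258

Ending inventory = $258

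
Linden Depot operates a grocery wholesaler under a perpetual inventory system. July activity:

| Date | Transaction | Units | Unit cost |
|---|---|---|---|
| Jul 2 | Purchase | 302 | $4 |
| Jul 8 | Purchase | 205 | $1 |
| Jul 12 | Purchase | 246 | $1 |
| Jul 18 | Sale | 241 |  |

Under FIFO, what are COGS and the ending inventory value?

COGS = $964; ending inventory = $695

Jul 18, 241 sold [FIFO — oldest first]: 241 @ $4 = $964
Ending inventory: 61 @ $4 + 205 @ $1 + 246 @ $1 = $695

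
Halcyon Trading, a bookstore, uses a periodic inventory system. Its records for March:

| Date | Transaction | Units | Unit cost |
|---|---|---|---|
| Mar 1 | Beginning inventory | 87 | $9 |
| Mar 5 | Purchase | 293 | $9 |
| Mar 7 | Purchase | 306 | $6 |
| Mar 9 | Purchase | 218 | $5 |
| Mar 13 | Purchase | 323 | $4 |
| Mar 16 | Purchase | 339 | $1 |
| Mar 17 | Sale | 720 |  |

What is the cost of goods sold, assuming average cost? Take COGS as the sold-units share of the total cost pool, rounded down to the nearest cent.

Mar 17, sell 720: 720/1566 × $7,977.00 → $3,667.58
Ending inventory (cost pool remaining) = $4,309.42
Check: goods available $7,977.00 = COGS $3,667.58 + ending $4,309.42

COGS = $3,667.58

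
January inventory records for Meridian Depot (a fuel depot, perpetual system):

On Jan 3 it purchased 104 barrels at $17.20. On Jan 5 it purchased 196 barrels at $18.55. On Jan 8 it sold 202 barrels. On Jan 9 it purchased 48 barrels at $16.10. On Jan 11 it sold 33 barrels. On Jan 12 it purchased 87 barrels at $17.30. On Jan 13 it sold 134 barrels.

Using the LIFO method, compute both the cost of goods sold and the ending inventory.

Jan 8, 202 sold [LIFO — newest first]: 196 @ $18.55 + 6 @ $17.20 = $3,739.00
Jan 11, 33 sold [LIFO — newest first]: 33 @ $16.10 = $531.30
Jan 13, 134 sold [LIFO — newest first]: 87 @ $17.30 + 15 @ $16.10 + 32 @ $17.20 = $2,297.00
Total COGS = $3,739.00 + $531.30 + $2,297.00 = $6,567.30
Ending inventory: 66 @ $17.20 = $1,135.20
Check: goods available $7,702.50 = COGS $6,567.30 + ending $1,135.20

COGS = $6,567.30; ending inventory = $1,135.20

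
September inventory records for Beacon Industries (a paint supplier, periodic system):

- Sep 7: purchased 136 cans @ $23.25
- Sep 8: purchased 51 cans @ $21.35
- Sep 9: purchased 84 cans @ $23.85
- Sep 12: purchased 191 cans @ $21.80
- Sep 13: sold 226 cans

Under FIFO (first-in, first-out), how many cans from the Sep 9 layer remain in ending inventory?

45

Sep 13, 226 sold [FIFO — oldest first]: 136 @ $23.25 + 51 @ $21.35 + 39 @ $23.85 = $5,181.00
Ending inventory: 45 @ $23.85 + 191 @ $21.80 = $5,237.05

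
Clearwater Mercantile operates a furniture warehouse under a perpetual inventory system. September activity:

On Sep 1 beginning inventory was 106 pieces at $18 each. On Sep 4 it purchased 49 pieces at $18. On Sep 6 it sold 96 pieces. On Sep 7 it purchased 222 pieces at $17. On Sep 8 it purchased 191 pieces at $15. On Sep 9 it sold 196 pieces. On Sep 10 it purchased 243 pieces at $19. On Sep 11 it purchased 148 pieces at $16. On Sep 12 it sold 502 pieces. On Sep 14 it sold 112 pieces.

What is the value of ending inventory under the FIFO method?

Ending inventory = $848

Sep 6, 96 sold [FIFO — oldest first]: 96 @ $18 = $1,728
Sep 9, 196 sold [FIFO — oldest first]: 10 @ $18 + 49 @ $18 + 137 @ $17 = $3,391
Sep 12, 502 sold [FIFO — oldest first]: 85 @ $17 + 191 @ $15 + 226 @ $19 = $8,604
Sep 14, 112 sold [FIFO — oldest first]: 17 @ $19 + 95 @ $16 = $1,843
Total COGS = $1,728 + $3,391 + $8,604 + $1,843 = $15,566
Ending inventory: 53 @ $16 = $848
Check: goods available $16,414 = COGS $15,566 + ending $848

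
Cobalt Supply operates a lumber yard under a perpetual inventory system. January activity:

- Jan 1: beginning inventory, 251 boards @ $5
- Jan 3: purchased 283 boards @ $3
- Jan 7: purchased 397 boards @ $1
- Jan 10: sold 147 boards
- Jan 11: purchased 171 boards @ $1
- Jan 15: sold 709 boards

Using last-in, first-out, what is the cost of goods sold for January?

Jan 10, 147 sold [LIFO — newest first]: 147 @ $1 = $147
Jan 15, 709 sold [LIFO — newest first]: 171 @ $1 + 250 @ $1 + 283 @ $3 + 5 @ $5 = $1,295
Total COGS = $147 + $1,295 = $1,442
Ending inventory: 246 @ $5 = $1,230

COGS = $1,442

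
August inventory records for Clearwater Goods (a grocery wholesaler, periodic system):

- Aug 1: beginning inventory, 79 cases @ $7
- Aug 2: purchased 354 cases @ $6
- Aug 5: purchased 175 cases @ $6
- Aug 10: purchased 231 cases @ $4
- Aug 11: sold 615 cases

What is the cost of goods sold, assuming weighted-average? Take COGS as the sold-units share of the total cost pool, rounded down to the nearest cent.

COGS = $3,409.25

Aug 11, sell 615: 615/839 × $4,651.00 → $3,409.25
Ending inventory (cost pool remaining) = $1,241.75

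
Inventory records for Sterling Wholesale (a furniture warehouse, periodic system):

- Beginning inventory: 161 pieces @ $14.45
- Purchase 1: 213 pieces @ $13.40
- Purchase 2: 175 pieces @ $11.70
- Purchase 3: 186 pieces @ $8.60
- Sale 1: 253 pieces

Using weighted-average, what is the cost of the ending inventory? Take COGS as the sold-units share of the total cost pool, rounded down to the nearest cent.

Ending inventory = $5,789.09

Sale 1, sell 253: 253/735 × $8,827.75 → $3,038.66
Ending inventory (cost pool remaining) = $5,789.09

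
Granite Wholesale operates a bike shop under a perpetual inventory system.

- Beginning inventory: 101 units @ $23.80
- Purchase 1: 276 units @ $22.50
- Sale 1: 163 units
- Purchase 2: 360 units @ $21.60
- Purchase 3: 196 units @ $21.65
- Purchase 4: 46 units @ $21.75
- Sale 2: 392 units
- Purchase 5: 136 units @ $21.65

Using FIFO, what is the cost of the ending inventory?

Ending inventory = $12,119.50

Sale 1 (163) [FIFO — oldest first]: 101 @ $23.80 + 62 @ $22.50 = $3,798.80
Sale 2 (392) [FIFO — oldest first]: 214 @ $22.50 + 178 @ $21.60 = $8,659.80
Total COGS = $3,798.80 + $8,659.80 = $12,458.60
Ending inventory: 182 @ $21.60 + 196 @ $21.65 + 46 @ $21.75 + 136 @ $21.65 = $12,119.50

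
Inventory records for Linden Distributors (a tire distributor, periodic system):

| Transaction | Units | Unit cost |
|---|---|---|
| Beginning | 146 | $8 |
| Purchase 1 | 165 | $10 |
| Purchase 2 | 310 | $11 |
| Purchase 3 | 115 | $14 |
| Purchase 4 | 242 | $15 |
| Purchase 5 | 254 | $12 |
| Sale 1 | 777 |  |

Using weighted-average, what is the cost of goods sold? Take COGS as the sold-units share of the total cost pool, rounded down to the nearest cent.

Sale 1, sell 777: 777/1232 × $14,516.00 → $9,154.97
Ending inventory (cost pool remaining) = $5,361.03
Check: goods available $14,516.00 = COGS $9,154.97 + ending $5,361.03

COGS = $9,154.97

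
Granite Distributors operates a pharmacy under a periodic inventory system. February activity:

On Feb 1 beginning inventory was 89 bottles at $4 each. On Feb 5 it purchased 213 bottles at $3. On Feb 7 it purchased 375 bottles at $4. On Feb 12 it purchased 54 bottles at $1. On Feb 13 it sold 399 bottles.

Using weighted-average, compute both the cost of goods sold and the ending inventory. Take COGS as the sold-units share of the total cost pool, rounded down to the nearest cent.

COGS = $1,391.31; ending inventory = $1,157.69

Feb 13, sell 399: 399/731 × $2,549.00 → $1,391.31
Ending inventory (cost pool remaining) = $1,157.69
Check: goods available $2,549.00 = COGS $1,391.31 + ending $1,157.69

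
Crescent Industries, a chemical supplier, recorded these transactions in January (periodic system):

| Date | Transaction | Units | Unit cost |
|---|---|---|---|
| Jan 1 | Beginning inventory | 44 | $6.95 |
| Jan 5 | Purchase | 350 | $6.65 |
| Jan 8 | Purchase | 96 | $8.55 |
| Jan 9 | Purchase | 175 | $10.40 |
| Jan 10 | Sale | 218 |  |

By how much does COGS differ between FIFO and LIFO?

FIFO COGS: 44 @ $6.95 + 174 @ $6.65 = $1,462.90
LIFO COGS: 175 @ $10.40 + 43 @ $8.55 = $2,187.65
Difference = |$1,462.90 − $2,187.65| = $724.75

$724.75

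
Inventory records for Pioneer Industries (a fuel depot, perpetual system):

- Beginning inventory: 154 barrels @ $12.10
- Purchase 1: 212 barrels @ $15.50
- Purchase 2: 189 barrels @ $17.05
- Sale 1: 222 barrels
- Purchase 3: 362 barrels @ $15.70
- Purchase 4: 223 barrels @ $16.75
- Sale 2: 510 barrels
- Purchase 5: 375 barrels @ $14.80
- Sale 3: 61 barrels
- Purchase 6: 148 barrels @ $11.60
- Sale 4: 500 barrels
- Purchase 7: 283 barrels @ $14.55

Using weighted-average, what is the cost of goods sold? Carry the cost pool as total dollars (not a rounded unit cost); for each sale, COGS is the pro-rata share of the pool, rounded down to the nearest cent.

COGS = $19,633.63

After Beginning: 154 on hand, pool $1,863.40 (≈ $12.1000 each)
After Purchase 1: 366 on hand, pool $5,149.40 (≈ $14.0694 each)
After Purchase 2: 555 on hand, pool $8,371.85 (≈ $15.0844 each)
Sale 1, sell 222: 222/555 × $8,371.85 → $3,348.74
After Purchase 3: 695 on hand, pool $10,706.51 (≈ $15.4051 each)
After Purchase 4: 918 on hand, pool $14,441.76 (≈ $15.7318 each)
Sale 2, sell 510: 510/918 × $14,441.76 → $8,023.20
After Purchase 5: 783 on hand, pool $11,968.56 (≈ $15.2855 each)
Sale 3, sell 61: 61/783 × $11,968.56 → $932.41
After Purchase 6: 870 on hand, pool $12,752.95 (≈ $14.6586 each)
Sale 4, sell 500: 500/870 × $12,752.95 → $7,329.28
After Purchase 7: 653 on hand, pool $9,541.32 (≈ $14.6115 each)
Total COGS = $3,348.74 + $8,023.20 + $932.41 + $7,329.28 = $19,633.63
Ending inventory (cost pool remaining) = $9,541.32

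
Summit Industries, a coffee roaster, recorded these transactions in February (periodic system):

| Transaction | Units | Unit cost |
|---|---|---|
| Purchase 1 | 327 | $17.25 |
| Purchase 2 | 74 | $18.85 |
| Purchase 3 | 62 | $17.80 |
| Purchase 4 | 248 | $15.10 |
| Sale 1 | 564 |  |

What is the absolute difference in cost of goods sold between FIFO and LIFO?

FIFO COGS: 327 @ $17.25 + 74 @ $18.85 + 62 @ $17.80 + 101 @ $15.10 = $9,664.35
LIFO COGS: 248 @ $15.10 + 62 @ $17.80 + 74 @ $18.85 + 180 @ $17.25 = $9,348.30
Difference = |$9,664.35 − $9,348.30| = $316.05

$316.05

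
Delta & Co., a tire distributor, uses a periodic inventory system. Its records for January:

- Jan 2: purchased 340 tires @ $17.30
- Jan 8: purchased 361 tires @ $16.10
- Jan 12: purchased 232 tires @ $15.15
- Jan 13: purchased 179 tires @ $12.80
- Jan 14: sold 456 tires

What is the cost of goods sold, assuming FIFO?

COGS = $7,749.60

Jan 14, 456 sold [FIFO — oldest first]: 340 @ $17.30 + 116 @ $16.10 = $7,749.60
Ending inventory: 245 @ $16.10 + 232 @ $15.15 + 179 @ $12.80 = $9,750.50
Check: goods available $17,500.10 = COGS $7,749.60 + ending $9,750.50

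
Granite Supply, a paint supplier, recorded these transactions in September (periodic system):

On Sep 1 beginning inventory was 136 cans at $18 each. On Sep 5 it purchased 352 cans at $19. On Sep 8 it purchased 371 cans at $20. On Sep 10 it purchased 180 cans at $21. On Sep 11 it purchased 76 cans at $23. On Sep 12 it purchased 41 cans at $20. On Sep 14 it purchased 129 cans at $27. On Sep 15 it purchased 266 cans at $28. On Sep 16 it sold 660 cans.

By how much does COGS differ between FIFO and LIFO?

FIFO COGS: 136 @ $18 + 352 @ $19 + 172 @ $20 = $12,576
LIFO COGS: 266 @ $28 + 129 @ $27 + 41 @ $20 + 76 @ $23 + 148 @ $21 = $16,607
Difference = |$12,576 − $16,607| = $4,031

$4,031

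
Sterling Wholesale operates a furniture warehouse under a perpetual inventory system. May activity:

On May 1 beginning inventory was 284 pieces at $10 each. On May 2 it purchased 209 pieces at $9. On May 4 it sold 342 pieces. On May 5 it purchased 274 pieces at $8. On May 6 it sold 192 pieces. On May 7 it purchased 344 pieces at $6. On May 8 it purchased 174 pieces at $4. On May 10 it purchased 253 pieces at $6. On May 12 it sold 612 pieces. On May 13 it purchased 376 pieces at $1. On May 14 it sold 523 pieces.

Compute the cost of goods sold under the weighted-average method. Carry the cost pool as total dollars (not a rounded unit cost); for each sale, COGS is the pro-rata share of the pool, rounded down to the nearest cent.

COGS = $10,665.78

After May 1: 284 on hand, pool $2,840.00 (≈ $10.0000 each)
After May 2: 493 on hand, pool $4,721.00 (≈ $9.5761 each)
May 4, sell 342: 342/493 × $4,721.00 → $3,275.01
After May 5: 425 on hand, pool $3,637.99 (≈ $8.5600 each)
May 6, sell 192: 192/425 × $3,637.99 → $1,643.51
After May 7: 577 on hand, pool $4,058.48 (≈ $7.0338 each)
After May 8: 751 on hand, pool $4,754.48 (≈ $6.3309 each)
After May 10: 1004 on hand, pool $6,272.48 (≈ $6.2475 each)
May 12, sell 612: 612/1004 × $6,272.48 → $3,823.46
After May 13: 768 on hand, pool $2,825.02 (≈ $3.6784 each)
May 14, sell 523: 523/768 × $2,825.02 → $1,923.80
Total COGS = $3,275.01 + $1,643.51 + $3,823.46 + $1,923.80 = $10,665.78
Ending inventory (cost pool remaining) = $901.22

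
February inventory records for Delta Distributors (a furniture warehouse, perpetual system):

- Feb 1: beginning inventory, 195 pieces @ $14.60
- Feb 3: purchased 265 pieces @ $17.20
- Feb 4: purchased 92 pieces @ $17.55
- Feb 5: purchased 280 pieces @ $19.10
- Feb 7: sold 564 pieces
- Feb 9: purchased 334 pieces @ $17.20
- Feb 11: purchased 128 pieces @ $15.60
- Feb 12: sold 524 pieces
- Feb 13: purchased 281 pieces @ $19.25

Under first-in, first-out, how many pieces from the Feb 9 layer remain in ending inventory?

78

Feb 7, 564 sold [FIFO — oldest first]: 195 @ $14.60 + 265 @ $17.20 + 92 @ $17.55 + 12 @ $19.10 = $9,248.80
Feb 12, 524 sold [FIFO — oldest first]: 268 @ $19.10 + 256 @ $17.20 = $9,522.00
Total COGS = $9,248.80 + $9,522.00 = $18,770.80
Ending inventory: 78 @ $17.20 + 128 @ $15.60 + 281 @ $19.25 = $8,747.65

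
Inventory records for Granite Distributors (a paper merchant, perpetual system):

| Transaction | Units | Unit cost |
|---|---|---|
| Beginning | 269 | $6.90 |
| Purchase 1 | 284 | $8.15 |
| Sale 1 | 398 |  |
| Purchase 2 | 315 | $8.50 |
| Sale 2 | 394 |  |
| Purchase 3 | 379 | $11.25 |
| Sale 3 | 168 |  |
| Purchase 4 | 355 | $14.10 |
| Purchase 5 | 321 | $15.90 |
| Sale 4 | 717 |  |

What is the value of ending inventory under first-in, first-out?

Ending inventory = $3,911.40

Sale 1 (398) [FIFO — oldest first]: 269 @ $6.90 + 129 @ $8.15 = $2,907.45
Sale 2 (394) [FIFO — oldest first]: 155 @ $8.15 + 239 @ $8.50 = $3,294.75
Sale 3 (168) [FIFO — oldest first]: 76 @ $8.50 + 92 @ $11.25 = $1,681.00
Sale 4 (717) [FIFO — oldest first]: 287 @ $11.25 + 355 @ $14.10 + 75 @ $15.90 = $9,426.75
Total COGS = $2,907.45 + $3,294.75 + $1,681.00 + $9,426.75 = $17,309.95
Ending inventory: 246 @ $15.90 = $3,911.40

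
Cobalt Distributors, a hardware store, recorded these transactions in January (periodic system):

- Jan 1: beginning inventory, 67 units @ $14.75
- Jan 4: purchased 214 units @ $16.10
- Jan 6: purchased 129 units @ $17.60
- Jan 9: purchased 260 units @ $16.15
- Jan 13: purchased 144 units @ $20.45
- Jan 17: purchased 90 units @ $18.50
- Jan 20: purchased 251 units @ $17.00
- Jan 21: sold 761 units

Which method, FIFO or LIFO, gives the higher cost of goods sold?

FIFO COGS: 67 @ $14.75 + 214 @ $16.10 + 129 @ $17.60 + 260 @ $16.15 + 91 @ $20.45 = $12,764.00
LIFO COGS: 251 @ $17.00 + 90 @ $18.50 + 144 @ $20.45 + 260 @ $16.15 + 16 @ $17.60 = $13,357.40

LIFO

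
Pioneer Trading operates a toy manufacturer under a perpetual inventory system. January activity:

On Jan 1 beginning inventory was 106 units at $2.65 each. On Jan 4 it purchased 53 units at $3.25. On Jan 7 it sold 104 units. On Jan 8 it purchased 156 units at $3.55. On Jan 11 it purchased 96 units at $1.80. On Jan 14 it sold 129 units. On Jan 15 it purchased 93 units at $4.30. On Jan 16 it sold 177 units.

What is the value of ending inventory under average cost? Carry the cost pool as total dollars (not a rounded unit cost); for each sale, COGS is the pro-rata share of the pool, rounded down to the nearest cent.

Ending inventory = $316.37

After Jan 1: 106 on hand, pool $280.90 (≈ $2.6500 each)
After Jan 4: 159 on hand, pool $453.15 (≈ $2.8500 each)
Jan 7, sell 104: 104/159 × $453.15 → $296.40
After Jan 8: 211 on hand, pool $710.55 (≈ $3.3675 each)
After Jan 11: 307 on hand, pool $883.35 (≈ $2.8774 each)
Jan 14, sell 129: 129/307 × $883.35 → $371.17
After Jan 15: 271 on hand, pool $912.08 (≈ $3.3656 each)
Jan 16, sell 177: 177/271 × $912.08 → $595.71
Total COGS = $296.40 + $371.17 + $595.71 = $1,263.28
Ending inventory (cost pool remaining) = $316.37
Check: goods available $1,579.65 = COGS $1,263.28 + ending $316.37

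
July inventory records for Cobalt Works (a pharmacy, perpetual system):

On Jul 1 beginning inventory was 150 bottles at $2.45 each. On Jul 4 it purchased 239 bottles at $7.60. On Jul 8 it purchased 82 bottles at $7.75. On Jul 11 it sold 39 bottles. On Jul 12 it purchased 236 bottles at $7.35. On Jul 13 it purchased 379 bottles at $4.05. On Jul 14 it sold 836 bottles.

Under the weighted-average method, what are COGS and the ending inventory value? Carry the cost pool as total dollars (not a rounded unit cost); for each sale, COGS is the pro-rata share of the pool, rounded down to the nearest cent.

After Jul 1: 150 on hand, pool $367.50 (≈ $2.4500 each)
After Jul 4: 389 on hand, pool $2,183.90 (≈ $5.6141 each)
After Jul 8: 471 on hand, pool $2,819.40 (≈ $5.9860 each)
Jul 11, sell 39: 39/471 × $2,819.40 → $233.45
After Jul 12: 668 on hand, pool $4,320.55 (≈ $6.4679 each)
After Jul 13: 1047 on hand, pool $5,855.50 (≈ $5.5926 each)
Jul 14, sell 836: 836/1047 × $5,855.50 → $4,675.45
Total COGS = $233.45 + $4,675.45 = $4,908.90
Ending inventory (cost pool remaining) = $1,180.05

COGS = $4,908.90; ending inventory = $1,180.05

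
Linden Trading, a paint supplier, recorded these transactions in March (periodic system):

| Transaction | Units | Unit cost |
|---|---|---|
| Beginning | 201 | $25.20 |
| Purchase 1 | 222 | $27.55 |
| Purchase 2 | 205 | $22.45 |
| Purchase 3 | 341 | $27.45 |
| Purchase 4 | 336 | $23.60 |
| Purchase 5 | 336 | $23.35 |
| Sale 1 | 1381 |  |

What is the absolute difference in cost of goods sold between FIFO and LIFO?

FIFO COGS: 201 @ $25.20 + 222 @ $27.55 + 205 @ $22.45 + 341 @ $27.45 + 336 @ $23.60 + 76 @ $23.35 = $34,848.20
LIFO COGS: 336 @ $23.35 + 336 @ $23.60 + 341 @ $27.45 + 205 @ $22.45 + 163 @ $27.55 = $34,228.55
Difference = |$34,848.20 − $34,228.55| = $619.65

$619.65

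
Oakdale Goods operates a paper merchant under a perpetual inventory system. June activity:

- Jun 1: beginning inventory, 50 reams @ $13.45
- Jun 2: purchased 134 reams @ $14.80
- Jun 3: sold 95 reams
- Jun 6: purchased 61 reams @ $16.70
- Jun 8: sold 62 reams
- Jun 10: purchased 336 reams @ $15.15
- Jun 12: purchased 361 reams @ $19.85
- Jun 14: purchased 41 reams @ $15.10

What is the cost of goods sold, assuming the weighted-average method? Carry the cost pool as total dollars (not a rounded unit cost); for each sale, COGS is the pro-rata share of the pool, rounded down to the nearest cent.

COGS = $2,323.15

After Jun 1: 50 on hand, pool $672.50 (≈ $13.4500 each)
After Jun 2: 184 on hand, pool $2,655.70 (≈ $14.4332 each)
Jun 3, sell 95: 95/184 × $2,655.70 → $1,371.14
After Jun 6: 150 on hand, pool $2,303.26 (≈ $15.3551 each)
Jun 8, sell 62: 62/150 × $2,303.26 → $952.01
After Jun 10: 424 on hand, pool $6,441.65 (≈ $15.1926 each)
After Jun 12: 785 on hand, pool $13,607.50 (≈ $17.3344 each)
After Jun 14: 826 on hand, pool $14,226.60 (≈ $17.2235 each)
Total COGS = $1,371.14 + $952.01 = $2,323.15
Ending inventory (cost pool remaining) = $14,226.60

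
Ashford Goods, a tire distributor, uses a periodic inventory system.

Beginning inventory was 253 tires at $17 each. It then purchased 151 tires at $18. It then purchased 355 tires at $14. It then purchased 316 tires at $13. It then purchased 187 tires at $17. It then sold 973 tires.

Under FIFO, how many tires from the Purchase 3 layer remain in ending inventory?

102

Sale 1 (973) [FIFO — oldest first]: 253 @ $17 + 151 @ $18 + 355 @ $14 + 214 @ $13 = $14,771
Ending inventory: 102 @ $13 + 187 @ $17 = $4,505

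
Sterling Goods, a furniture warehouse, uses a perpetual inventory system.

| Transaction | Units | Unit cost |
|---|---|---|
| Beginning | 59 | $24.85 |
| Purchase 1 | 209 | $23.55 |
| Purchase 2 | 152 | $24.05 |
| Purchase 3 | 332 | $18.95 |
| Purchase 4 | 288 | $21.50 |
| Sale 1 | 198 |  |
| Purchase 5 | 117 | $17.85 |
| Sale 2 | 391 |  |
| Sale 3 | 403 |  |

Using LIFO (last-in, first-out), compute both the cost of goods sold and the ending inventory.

COGS = $20,653.10; ending inventory = $3,962.45

Sale 1 (198) [LIFO — newest first]: 198 @ $21.50 = $4,257.00
Sale 2 (391) [LIFO — newest first]: 117 @ $17.85 + 90 @ $21.50 + 184 @ $18.95 = $7,510.25
Sale 3 (403) [LIFO — newest first]: 148 @ $18.95 + 152 @ $24.05 + 103 @ $23.55 = $8,885.85
Total COGS = $4,257.00 + $7,510.25 + $8,885.85 = $20,653.10
Ending inventory: 59 @ $24.85 + 106 @ $23.55 = $3,962.45
Check: goods available $24,615.55 = COGS $20,653.10 + ending $3,962.45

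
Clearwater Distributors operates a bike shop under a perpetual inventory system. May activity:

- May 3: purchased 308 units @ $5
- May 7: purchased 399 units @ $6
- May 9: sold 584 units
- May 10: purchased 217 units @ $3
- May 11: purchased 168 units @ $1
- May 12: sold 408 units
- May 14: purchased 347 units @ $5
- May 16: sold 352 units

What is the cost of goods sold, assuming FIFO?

May 9, 584 sold [FIFO — oldest first]: 308 @ $5 + 276 @ $6 = $3,196
May 12, 408 sold [FIFO — oldest first]: 123 @ $6 + 217 @ $3 + 68 @ $1 = $1,457
May 16, 352 sold [FIFO — oldest first]: 100 @ $1 + 252 @ $5 = $1,360
Total COGS = $3,196 + $1,457 + $1,360 = $6,013
Ending inventory: 95 @ $5 = $475
Check: goods available $6,488 = COGS $6,013 + ending $475

COGS = $6,013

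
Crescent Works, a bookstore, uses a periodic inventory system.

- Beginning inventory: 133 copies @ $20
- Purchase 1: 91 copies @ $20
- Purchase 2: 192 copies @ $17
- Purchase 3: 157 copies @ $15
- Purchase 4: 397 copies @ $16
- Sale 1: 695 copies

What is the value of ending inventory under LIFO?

Sale 1 (695) [LIFO — newest first]: 397 @ $16 + 157 @ $15 + 141 @ $17 = $11,104
Ending inventory: 133 @ $20 + 91 @ $20 + 51 @ $17 = $5,347
Check: goods available $16,451 = COGS $11,104 + ending $5,347

Ending inventory = $5,347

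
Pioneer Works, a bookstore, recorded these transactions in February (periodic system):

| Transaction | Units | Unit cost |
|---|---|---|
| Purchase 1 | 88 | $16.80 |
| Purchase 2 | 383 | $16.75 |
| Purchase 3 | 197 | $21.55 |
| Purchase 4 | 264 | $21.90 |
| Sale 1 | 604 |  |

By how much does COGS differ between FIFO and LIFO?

FIFO COGS: 88 @ $16.80 + 383 @ $16.75 + 133 @ $21.55 = $10,759.80
LIFO COGS: 264 @ $21.90 + 197 @ $21.55 + 143 @ $16.75 = $12,422.20
Difference = |$10,759.80 − $12,422.20| = $1,662.40

$1,662.40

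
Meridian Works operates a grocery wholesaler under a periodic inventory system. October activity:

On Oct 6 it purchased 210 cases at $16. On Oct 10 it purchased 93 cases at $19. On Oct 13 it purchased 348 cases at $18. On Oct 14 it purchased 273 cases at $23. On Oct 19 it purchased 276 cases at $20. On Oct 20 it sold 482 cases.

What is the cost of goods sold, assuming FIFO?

Oct 20, 482 sold [FIFO — oldest first]: 210 @ $16 + 93 @ $19 + 179 @ $18 = $8,349
Ending inventory: 169 @ $18 + 273 @ $23 + 276 @ $20 = $14,841

COGS = $8,349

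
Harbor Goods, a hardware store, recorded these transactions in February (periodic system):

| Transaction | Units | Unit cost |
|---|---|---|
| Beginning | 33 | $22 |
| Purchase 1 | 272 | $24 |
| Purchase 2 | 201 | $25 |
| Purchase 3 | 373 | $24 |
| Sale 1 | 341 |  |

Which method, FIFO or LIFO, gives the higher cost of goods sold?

LIFO

FIFO COGS: 33 @ $22 + 272 @ $24 + 36 @ $25 = $8,154
LIFO COGS: 341 @ $24 = $8,184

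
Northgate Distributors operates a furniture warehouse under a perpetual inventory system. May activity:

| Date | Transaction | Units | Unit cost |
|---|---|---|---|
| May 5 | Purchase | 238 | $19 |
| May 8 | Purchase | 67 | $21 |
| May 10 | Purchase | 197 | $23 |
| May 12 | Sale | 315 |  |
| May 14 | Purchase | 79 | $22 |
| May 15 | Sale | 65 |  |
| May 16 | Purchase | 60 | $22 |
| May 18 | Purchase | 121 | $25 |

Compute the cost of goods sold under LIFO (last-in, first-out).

COGS = $8,337

May 12, 315 sold [LIFO — newest first]: 197 @ $23 + 67 @ $21 + 51 @ $19 = $6,907
May 15, 65 sold [LIFO — newest first]: 65 @ $22 = $1,430
Total COGS = $6,907 + $1,430 = $8,337
Ending inventory: 187 @ $19 + 14 @ $22 + 60 @ $22 + 121 @ $25 = $8,206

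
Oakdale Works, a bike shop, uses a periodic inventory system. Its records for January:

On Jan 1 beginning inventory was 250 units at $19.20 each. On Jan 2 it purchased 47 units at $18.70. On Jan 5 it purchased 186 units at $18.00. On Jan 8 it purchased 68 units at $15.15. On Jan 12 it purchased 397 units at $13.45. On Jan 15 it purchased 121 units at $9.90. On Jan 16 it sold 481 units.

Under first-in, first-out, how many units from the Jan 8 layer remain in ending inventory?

68

Jan 16, 481 sold [FIFO — oldest first]: 250 @ $19.20 + 47 @ $18.70 + 184 @ $18.00 = $8,990.90
Ending inventory: 2 @ $18.00 + 68 @ $15.15 + 397 @ $13.45 + 121 @ $9.90 = $7,603.75
Check: goods available $16,594.65 = COGS $8,990.90 + ending $7,603.75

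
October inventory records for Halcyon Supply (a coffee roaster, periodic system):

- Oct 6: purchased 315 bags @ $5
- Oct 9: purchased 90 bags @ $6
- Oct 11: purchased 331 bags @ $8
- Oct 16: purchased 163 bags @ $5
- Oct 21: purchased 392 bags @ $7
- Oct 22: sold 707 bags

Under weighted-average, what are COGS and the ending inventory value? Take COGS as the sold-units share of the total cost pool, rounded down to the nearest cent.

COGS = $4,557.43; ending inventory = $3,764.57

Oct 22, sell 707: 707/1291 × $8,322.00 → $4,557.43
Ending inventory (cost pool remaining) = $3,764.57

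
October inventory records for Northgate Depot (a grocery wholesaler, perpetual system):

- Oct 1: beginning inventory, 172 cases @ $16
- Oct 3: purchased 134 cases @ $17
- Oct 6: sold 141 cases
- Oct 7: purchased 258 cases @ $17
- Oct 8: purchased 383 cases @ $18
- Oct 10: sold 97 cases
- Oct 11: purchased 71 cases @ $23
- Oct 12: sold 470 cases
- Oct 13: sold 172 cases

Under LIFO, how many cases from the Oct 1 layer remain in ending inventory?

Oct 6, 141 sold [LIFO — newest first]: 134 @ $17 + 7 @ $16 = $2,390
Oct 10, 97 sold [LIFO — newest first]: 97 @ $18 = $1,746
Oct 12, 470 sold [LIFO — newest first]: 71 @ $23 + 286 @ $18 + 113 @ $17 = $8,702
Oct 13, 172 sold [LIFO — newest first]: 145 @ $17 + 27 @ $16 = $2,897
Total COGS = $2,390 + $1,746 + $8,702 + $2,897 = $15,735
Ending inventory: 138 @ $16 = $2,208

138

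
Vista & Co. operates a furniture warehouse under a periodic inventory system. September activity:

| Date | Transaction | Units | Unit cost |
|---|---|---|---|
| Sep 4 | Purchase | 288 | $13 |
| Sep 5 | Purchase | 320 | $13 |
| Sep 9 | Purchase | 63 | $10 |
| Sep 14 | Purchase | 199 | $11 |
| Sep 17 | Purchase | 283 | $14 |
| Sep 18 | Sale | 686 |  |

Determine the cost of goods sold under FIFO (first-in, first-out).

Sep 18, 686 sold [FIFO — oldest first]: 288 @ $13 + 320 @ $13 + 63 @ $10 + 15 @ $11 = $8,699
Ending inventory: 184 @ $11 + 283 @ $14 = $5,986

COGS = $8,699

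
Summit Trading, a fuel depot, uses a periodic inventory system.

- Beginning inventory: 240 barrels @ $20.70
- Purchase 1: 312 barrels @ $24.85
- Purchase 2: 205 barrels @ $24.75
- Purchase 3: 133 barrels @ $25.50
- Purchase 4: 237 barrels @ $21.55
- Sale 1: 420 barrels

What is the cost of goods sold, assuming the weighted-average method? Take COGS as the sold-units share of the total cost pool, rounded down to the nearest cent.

COGS = $9,798.93

Sale 1, sell 420: 420/1127 × $26,293.80 → $9,798.93
Ending inventory (cost pool remaining) = $16,494.87
Check: goods available $26,293.80 = COGS $9,798.93 + ending $16,494.87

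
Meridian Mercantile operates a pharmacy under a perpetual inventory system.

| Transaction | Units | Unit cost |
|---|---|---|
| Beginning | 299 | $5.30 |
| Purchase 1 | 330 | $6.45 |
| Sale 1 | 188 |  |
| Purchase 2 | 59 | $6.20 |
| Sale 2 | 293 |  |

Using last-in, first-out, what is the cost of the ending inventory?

Ending inventory = $1,097.10

Sale 1 (188) [LIFO — newest first]: 188 @ $6.45 = $1,212.60
Sale 2 (293) [LIFO — newest first]: 59 @ $6.20 + 142 @ $6.45 + 92 @ $5.30 = $1,769.30
Total COGS = $1,212.60 + $1,769.30 = $2,981.90
Ending inventory: 207 @ $5.30 = $1,097.10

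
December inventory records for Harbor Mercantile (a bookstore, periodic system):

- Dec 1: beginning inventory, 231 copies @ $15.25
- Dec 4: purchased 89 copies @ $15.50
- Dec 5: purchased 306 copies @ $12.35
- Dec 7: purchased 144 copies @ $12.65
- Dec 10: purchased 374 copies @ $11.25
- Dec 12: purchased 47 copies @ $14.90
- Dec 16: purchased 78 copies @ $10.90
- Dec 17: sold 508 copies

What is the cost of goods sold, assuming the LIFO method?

COGS = $5,871.85

Dec 17, 508 sold [LIFO — newest first]: 78 @ $10.90 + 47 @ $14.90 + 374 @ $11.25 + 9 @ $12.65 = $5,871.85
Ending inventory: 231 @ $15.25 + 89 @ $15.50 + 306 @ $12.35 + 135 @ $12.65 = $10,389.10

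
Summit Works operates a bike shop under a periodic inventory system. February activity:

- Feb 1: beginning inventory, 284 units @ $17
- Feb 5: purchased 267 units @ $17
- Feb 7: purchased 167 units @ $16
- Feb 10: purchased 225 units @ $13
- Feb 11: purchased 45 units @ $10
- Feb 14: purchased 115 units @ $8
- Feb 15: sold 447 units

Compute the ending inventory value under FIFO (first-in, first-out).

Feb 15, 447 sold [FIFO — oldest first]: 284 @ $17 + 163 @ $17 = $7,599
Ending inventory: 104 @ $17 + 167 @ $16 + 225 @ $13 + 45 @ $10 + 115 @ $8 = $8,735
Check: goods available $16,334 = COGS $7,599 + ending $8,735

Ending inventory = $8,735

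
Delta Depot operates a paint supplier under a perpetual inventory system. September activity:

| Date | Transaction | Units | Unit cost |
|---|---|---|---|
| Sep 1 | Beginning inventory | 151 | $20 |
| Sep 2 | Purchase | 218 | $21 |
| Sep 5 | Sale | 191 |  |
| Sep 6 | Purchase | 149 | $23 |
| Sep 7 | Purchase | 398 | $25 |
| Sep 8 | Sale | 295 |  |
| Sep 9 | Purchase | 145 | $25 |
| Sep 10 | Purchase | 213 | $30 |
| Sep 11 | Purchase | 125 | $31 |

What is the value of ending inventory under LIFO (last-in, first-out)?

Ending inventory = $23,479

Sep 5, 191 sold [LIFO — newest first]: 191 @ $21 = $4,011
Sep 8, 295 sold [LIFO — newest first]: 295 @ $25 = $7,375
Total COGS = $4,011 + $7,375 = $11,386
Ending inventory: 151 @ $20 + 27 @ $21 + 149 @ $23 + 103 @ $25 + 145 @ $25 + 213 @ $30 + 125 @ $31 = $23,479
Check: goods available $34,865 = COGS $11,386 + ending $23,479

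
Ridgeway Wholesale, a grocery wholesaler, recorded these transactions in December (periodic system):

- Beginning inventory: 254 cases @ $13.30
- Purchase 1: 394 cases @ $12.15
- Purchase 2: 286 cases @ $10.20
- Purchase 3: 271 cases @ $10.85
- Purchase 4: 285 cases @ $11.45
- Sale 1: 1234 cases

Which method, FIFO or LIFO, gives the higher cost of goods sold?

FIFO

FIFO COGS: 254 @ $13.30 + 394 @ $12.15 + 286 @ $10.20 + 271 @ $10.85 + 29 @ $11.45 = $14,354.90
LIFO COGS: 285 @ $11.45 + 271 @ $10.85 + 286 @ $10.20 + 392 @ $12.15 = $13,883.60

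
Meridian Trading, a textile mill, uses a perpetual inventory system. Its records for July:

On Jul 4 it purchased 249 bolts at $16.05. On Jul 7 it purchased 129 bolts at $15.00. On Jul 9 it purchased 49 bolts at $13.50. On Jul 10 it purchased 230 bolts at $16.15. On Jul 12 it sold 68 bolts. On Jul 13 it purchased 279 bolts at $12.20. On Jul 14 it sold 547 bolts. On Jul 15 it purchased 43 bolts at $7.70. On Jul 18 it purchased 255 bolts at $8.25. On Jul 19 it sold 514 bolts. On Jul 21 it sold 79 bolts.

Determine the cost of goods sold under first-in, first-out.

COGS = $15,931.60

Jul 12, 68 sold [FIFO — oldest first]: 68 @ $16.05 = $1,091.40
Jul 14, 547 sold [FIFO — oldest first]: 181 @ $16.05 + 129 @ $15.00 + 49 @ $13.50 + 188 @ $16.15 = $8,537.75
Jul 19, 514 sold [FIFO — oldest first]: 42 @ $16.15 + 279 @ $12.20 + 43 @ $7.70 + 150 @ $8.25 = $5,650.70
Jul 21, 79 sold [FIFO — oldest first]: 79 @ $8.25 = $651.75
Total COGS = $1,091.40 + $8,537.75 + $5,650.70 + $651.75 = $15,931.60
Ending inventory: 26 @ $8.25 = $214.50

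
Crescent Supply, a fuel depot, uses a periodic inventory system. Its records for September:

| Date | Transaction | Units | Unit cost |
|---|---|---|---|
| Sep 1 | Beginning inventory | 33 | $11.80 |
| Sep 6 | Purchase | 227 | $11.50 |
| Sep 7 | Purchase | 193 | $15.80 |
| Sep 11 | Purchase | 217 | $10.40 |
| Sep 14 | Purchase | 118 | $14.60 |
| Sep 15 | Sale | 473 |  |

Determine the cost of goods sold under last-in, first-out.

Sep 15, 473 sold [LIFO — newest first]: 118 @ $14.60 + 217 @ $10.40 + 138 @ $15.80 = $6,160.00
Ending inventory: 33 @ $11.80 + 227 @ $11.50 + 55 @ $15.80 = $3,868.90

COGS = $6,160.00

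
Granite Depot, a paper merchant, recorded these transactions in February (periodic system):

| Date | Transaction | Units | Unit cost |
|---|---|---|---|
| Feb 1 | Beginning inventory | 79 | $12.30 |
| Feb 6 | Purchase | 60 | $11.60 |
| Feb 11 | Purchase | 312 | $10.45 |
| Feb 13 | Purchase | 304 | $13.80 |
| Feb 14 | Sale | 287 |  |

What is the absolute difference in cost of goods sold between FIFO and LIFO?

$746.30

FIFO COGS: 79 @ $12.30 + 60 @ $11.60 + 148 @ $10.45 = $3,214.30
LIFO COGS: 287 @ $13.80 = $3,960.60
Difference = |$3,214.30 − $3,960.60| = $746.30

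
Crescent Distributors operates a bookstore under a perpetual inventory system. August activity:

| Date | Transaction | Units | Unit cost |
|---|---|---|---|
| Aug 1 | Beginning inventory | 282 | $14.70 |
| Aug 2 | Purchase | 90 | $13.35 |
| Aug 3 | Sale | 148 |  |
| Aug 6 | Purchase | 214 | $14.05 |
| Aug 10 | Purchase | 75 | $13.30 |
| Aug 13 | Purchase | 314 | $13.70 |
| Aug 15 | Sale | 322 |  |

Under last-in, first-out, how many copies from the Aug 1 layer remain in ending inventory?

Aug 3, 148 sold [LIFO — newest first]: 90 @ $13.35 + 58 @ $14.70 = $2,054.10
Aug 15, 322 sold [LIFO — newest first]: 314 @ $13.70 + 8 @ $13.30 = $4,408.20
Total COGS = $2,054.10 + $4,408.20 = $6,462.30
Ending inventory: 224 @ $14.70 + 214 @ $14.05 + 67 @ $13.30 = $7,190.60

224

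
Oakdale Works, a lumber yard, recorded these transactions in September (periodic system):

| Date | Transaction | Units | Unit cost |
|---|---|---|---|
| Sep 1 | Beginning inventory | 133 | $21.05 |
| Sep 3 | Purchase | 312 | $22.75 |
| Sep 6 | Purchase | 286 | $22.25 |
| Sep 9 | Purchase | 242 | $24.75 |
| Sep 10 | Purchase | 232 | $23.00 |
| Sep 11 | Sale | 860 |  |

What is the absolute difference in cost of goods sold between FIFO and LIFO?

$510.10

FIFO COGS: 133 @ $21.05 + 312 @ $22.75 + 286 @ $22.25 + 129 @ $24.75 = $19,453.90
LIFO COGS: 232 @ $23.00 + 242 @ $24.75 + 286 @ $22.25 + 100 @ $22.75 = $19,964.00
Difference = |$19,453.90 − $19,964.00| = $510.10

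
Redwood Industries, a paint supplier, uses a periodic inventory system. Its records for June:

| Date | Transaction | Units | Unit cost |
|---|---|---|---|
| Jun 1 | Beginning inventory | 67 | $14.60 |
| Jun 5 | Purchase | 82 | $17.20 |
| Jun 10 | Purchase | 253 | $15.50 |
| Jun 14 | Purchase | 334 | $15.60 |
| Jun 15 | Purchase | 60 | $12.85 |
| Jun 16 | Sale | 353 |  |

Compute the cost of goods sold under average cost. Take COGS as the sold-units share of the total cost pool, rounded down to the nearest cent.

Jun 16, sell 353: 353/796 × $12,291.50 → $5,450.87
Ending inventory (cost pool remaining) = $6,840.63

COGS = $5,450.87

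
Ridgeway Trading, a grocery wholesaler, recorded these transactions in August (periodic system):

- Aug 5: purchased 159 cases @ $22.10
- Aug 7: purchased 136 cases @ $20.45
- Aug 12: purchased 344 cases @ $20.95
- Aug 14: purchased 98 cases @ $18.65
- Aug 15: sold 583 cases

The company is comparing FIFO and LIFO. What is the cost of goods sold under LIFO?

COGS = $11,926.20

FIFO COGS: 159 @ $22.10 + 136 @ $20.45 + 288 @ $20.95 = $12,328.70
LIFO COGS: 98 @ $18.65 + 344 @ $20.95 + 136 @ $20.45 + 5 @ $22.10 = $11,926.20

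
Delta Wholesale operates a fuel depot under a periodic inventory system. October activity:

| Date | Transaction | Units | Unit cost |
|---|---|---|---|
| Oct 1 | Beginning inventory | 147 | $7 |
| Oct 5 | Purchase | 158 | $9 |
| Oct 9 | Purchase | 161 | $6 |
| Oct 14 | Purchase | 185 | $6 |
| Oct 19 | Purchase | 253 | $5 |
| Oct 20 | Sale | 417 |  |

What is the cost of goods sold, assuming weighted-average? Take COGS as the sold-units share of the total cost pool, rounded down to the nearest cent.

COGS = $2,671.75

Oct 20, sell 417: 417/904 × $5,792.00 → $2,671.75
Ending inventory (cost pool remaining) = $3,120.25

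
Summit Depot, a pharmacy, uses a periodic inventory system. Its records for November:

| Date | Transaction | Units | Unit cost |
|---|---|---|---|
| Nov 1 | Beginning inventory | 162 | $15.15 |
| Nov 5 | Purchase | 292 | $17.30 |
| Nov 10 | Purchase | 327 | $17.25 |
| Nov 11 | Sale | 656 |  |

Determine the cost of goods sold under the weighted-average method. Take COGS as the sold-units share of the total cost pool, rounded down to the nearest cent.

COGS = $11,042.51

Nov 11, sell 656: 656/781 × $13,146.65 → $11,042.51
Ending inventory (cost pool remaining) = $2,104.14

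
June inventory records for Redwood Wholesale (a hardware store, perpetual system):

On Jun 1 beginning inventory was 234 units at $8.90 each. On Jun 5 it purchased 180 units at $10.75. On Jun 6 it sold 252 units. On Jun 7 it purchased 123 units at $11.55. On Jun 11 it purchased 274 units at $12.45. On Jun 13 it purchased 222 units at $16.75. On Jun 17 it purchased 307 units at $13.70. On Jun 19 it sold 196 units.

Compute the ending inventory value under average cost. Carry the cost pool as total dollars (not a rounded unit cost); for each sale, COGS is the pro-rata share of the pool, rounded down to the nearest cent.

Ending inventory = $11,747.24

After Jun 1: 234 on hand, pool $2,082.60 (≈ $8.9000 each)
After Jun 5: 414 on hand, pool $4,017.60 (≈ $9.7043 each)
Jun 6, sell 252: 252/414 × $4,017.60 → $2,445.49
After Jun 7: 285 on hand, pool $2,992.76 (≈ $10.5009 each)
After Jun 11: 559 on hand, pool $6,404.06 (≈ $11.4563 each)
After Jun 13: 781 on hand, pool $10,122.56 (≈ $12.9610 each)
After Jun 17: 1088 on hand, pool $14,328.46 (≈ $13.1695 each)
Jun 19, sell 196: 196/1088 × $14,328.46 → $2,581.22
Total COGS = $2,445.49 + $2,581.22 = $5,026.71
Ending inventory (cost pool remaining) = $11,747.24
Check: goods available $16,773.95 = COGS $5,026.71 + ending $11,747.24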